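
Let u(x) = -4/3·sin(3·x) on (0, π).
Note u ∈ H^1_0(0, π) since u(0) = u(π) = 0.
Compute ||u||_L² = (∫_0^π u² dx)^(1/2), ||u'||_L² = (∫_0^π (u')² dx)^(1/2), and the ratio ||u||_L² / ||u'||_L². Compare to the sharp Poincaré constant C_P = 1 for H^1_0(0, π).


||u||_L² / ||u'||_L² = 1/3 < C_P = 1.

u(x) = -4/3·sin(3·x), so u'(x) = -4*cos(3*x).
Writing u(x) = A·sin(kπx/L) with A = -4/3 and k = 3, use ∫_0^L sin²(kπx/L) dx = L/2 and ∫_0^L cos²(kπx/L) dx = L/2.
u² = 16/9·sin²(3·x) and (u')² = 16·cos²(3·x), and each of sin², cos² integrates to L/2 = π/2 over (0, π).
∫_0^π u² dx = 8*π/9, so ||u||_L² = 2*sqrt(2)*sqrt(π)/3.
∫_0^π (u')² dx = 8*π, so ||u'||_L² = 2*sqrt(2)*sqrt(π).
Ratio ||u||_L² / ||u'||_L² = 1/3.
Sharp Poincaré constant on H^1_0(0, π) is C_P = L/π = 1, achieved by sin(x).
This is the k = 3 harmonic; the ratio L/(kπ) is strictly less than C_P = L/π, consistent with the sharp inequality ||u||_L² ≤ C_P ||u'||_L².


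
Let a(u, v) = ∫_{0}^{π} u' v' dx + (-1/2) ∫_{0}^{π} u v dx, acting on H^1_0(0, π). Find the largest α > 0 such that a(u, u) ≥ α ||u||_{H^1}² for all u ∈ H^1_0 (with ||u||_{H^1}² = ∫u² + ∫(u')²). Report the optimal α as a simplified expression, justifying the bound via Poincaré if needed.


α = 1/4

Coercivity of a(·,·) on H^1_0(0, π) means a(u, u) ≥ α ||u||_{H^1}² for every u ∈ H^1_0.
The interval has length L = π, and Poincaré/coercivity depend only on L. Here a(u, u) = ∫(u')² + (-1/2)·∫u².
Here c = -1/2 < 0 with |c| < (π/L)² = 1, so coercivity still holds. The condition a(u,u) ≥ α||u||_{H^1}² reads (1−α)∫(u')² ≥ (α−c)∫u². Any admissible α is ≤ 1 (rapidly oscillating u have ∫u²/∫(u')² → 0), and α = 1 would force 0 ≥ (1−c)∫u², impossible since c < 1; so 1−α > 0. By the sharp Poincaré inequality on H^1_0 of an interval of length L, ∫(u')² ≥ (π/L)²∫u² with equality for the first sine mode sin(π(x−x₀)/L) (x₀ the left endpoint), so the inequality holds for all u iff (1−α)(π/L)² ≥ α − c, i.e. α ≤ ((π/L)² + c)/((π/L)² + 1) = (1 + c(L/π)²)/(1 + (L/π)²). (Direct route, valid since c ≤ 0: Poincaré gives c∫u² ≥ c(L/π)²∫(u')², so a(u,u) ≥ (1 + c(L/π)²)∫(u')², while ||u||_{H^1}² ≤ (1 + (L/π)²)∫(u')²; dividing yields the same α.) With (π/L)² = 1 and c = -1/2, the largest admissible constant is α = ((π/L)² + c)/((π/L)² + 1).
Simplifying, α = 1/4.


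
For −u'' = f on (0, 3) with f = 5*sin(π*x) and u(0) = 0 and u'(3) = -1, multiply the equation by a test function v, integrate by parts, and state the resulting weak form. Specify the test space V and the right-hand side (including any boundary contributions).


V = {v ∈ H^1(0, 3) : v(0) = 0} (test functions vanish at x = 0 where u is specified); weak form: ∫_0^3 u'v' dx = ∫_0^3 (5*sin(π*x)) v dx − v(3) for all v ∈ V.

Multiply both sides by a test function v and integrate from 0 to 3:
  ∫_0^3 −u''(x) v(x) dx = ∫_0^3 f(x) v(x) dx.
Integrate the LHS by parts once:
  ∫_0^3 −u'' v dx = −[u'(x) v(x)]_0^3 + ∫_0^3 u'(x) v'(x) dx.
Thus ∫_0^3 u'(x) v'(x) dx = ∫_0^3 f(x) v(x) dx + [u'(x) v(x)]_0^3.
Choose V so that boundary terms are either known or forced to vanish.
Mixed BC: u(0) = 0 (Dirichlet) and u'(3) = -1 (Neumann). Define V = {v ∈ H^1(0, 3) : v(0) = 0}. Then [u' v]_0^3 = u'(3)·v(3) − u'(0)·0 = − v(3).
Weak formulation: find u (satisfying any essential BC) such that ∫_0^3 u'(x) v'(x) dx = ∫_0^3 f v dx − v(3) for all v ∈ V (Dirichlet at 0 absorbed into V; Neumann datum at x = 3 contributes the boundary term).
Substituting f(x) = 5*sin(π*x), the right-hand side is ∫_0^3 (5*sin(π*x)) v dx − v(3).


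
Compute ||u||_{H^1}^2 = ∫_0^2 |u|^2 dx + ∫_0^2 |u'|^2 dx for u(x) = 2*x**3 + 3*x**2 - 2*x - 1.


||u||_{H^1}^2 = 69154/105

The H^1 norm (squared) on an interval (0, L) is
  ||u||_{H^1}^2 = ∫_0^L u(x)^2 dx + ∫_0^L u'(x)^2 dx.
Compute u'(x) = 6*x**2 + 6*x - 2.
Then u(x)^2 = 4*x**6 + 12*x**5 + x**4 - 16*x**3 - 2*x**2 + 4*x + 1 and u'(x)^2 = 36*x**4 + 72*x**3 + 12*x**2 - 24*x + 4.
Integrate each monomial from 0 to 2 using ∫_0^2 c·x^n dx = c·2^(n+1)/(n+1):
  ∫_0^2 u(x)^2 dx = ∫_0^2 (4*x^6 + 12*x^5 + x^4 - 16*x^3 - 2*x^2 + 4*x + 1) dx. Term by term:
    ∫_0^2 4*x^6 dx = 512/7;  ∫_0^2 12*x^5 dx = 128;  ∫_0^2 x^4 dx = 32/5;
    ∫_0^2 -16*x^3 dx = -64;  ∫_0^2 -2*x^2 dx = -16/3;  ∫_0^2 4*x dx = 8;
    ∫_0^2 1 dx = 2.
  Sum: 512/7 + 128 + 32/5 − 64 − 16/3 + 8 + 2 = 15562/105.
  ∫_0^2 u'(x)^2 dx = ∫_0^2 (36*x^4 + 72*x^3 + 12*x^2 - 24*x + 4) dx. Term by term:
    ∫_0^2 36*x^4 dx = 1152/5;  ∫_0^2 72*x^3 dx = 288;  ∫_0^2 12*x^2 dx = 32;
    ∫_0^2 -24*x dx = -48;  ∫_0^2 4 dx = 8.
  Sum: 1152/5 + 288 + 32 − 48 + 8 = 2552/5.
Adding: ||u||_{H^1}^2 = 15562/105 + 2552/5 = 69154/105.


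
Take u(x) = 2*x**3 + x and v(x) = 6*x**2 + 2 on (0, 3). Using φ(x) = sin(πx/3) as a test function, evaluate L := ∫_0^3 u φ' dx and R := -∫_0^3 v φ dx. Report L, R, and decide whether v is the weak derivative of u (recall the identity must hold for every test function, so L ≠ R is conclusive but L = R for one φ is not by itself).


LHS = -168/π + 648/π^3, RHS = -174/π + 648/π^3. No, v is not the weak derivative of u.

u(x) = 2*x**3 + x, classical derivative u'(x) = 6*x**2 + 1.
φ(x) = sin(πx/3), so φ'(x) = π*cos(π*x/3)/3.
Note φ(0) = φ(3) = 0, so the boundary term u·φ vanishes.
LHS = ∫_0^3 u(x) φ'(x) dx = ∫_0^3 (2*π*x^3*cos(π*x/3)/3 + π*x*cos(π*x/3)/3) dx. Term by term:
  ∫_0^3 π*x*cos(π*x/3)/3 dx = -6/π;  ∫_0^3 2*π*x^3*cos(π*x/3)/3 dx = -162/π + 648/π^3.
Sum: -6/π + -162/π + 648/π^3 = -168/π + 648/π^3.
So LHS = -168/π + 648/π^3.
∫_0^3 v(x) φ(x) dx = ∫_0^3 (6*x^2*sin(π*x/3) + 2*sin(π*x/3)) dx. Term by term:
  ∫_0^3 2*sin(π*x/3) dx = 12/π;  ∫_0^3 6*x^2*sin(π*x/3) dx = -648/π^3 + 162/π.
Sum: 12/π + -648/π^3 + 162/π = -648/π^3 + 174/π.
So RHS = -∫_0^3 v(x) φ(x) dx = -174/π + 648/π^3.
LHS − RHS = 6/π ≠ 0, so the identity fails.
(For a valid weak derivative the identity must hold for EVERY test function, in particular this one. The failure shows v is NOT the weak derivative of u.)
Correct weak derivative would be u'(x) = 6*x**2 + 1.


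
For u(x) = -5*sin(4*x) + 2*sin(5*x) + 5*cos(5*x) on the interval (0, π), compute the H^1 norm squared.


||u||_{H^1(0,π)}^2 = 10400/9 + 1179*π/2

u'(x) = -25*sin(5*x) - 20*cos(4*x) + 10*cos(5*x).
Expand u² and (u')² and integrate term by term on (0, π), using: for integers n ≥ 1, ∫_0^π sin²(nx) dx = ∫_0^π cos²(nx) dx = π/2; for n ≠ n', ∫_0^π sin(nx)sin(n'x) dx = ∫_0^π cos(nx)cos(n'x) dx = 0; and by product-to-sum, ∫_0^π sin(nx)cos(n'x) dx = ½∫_0^π [sin((n+n')x) + sin((n−n')x)] dx, which is 0 when n+n' is even and 2n/(n²−n'²) when n+n' is odd (it need not vanish on (0, π)).
  u² squared terms: (-5)²·∫sin(4x)² dx = 25·π/2 = 25*π/2;  (2)²·∫sin(5x)² dx = 4·π/2 = 2*π;  (5)²·∫cos(5x)² dx = 25·π/2 = 25*π/2.
  u² cross terms: 2·(-5)·(2)·∫sin(4x)·sin(5x) dx = -20·(0) = 0;  2·(-5)·(5)·∫sin(4x)·cos(5x) dx = -50·(-8/9) = 400/9;  2·(2)·(5)·∫sin(5x)·cos(5x) dx = 20·(0) = 0.
  So ∫_0^π u² dx = 25*π/2 + 2*π + 25*π/2 + 0 + 400/9 + 0 = 400/9 + 27*π.
  (u')² squared terms: (-25)²·∫sin(5x)² dx = 625·π/2 = 625*π/2;  (-20)²·∫cos(4x)² dx = 400·π/2 = 200*π;  (10)²·∫cos(5x)² dx = 100·π/2 = 50*π.
  (u')² cross terms: 2·(-25)·(-20)·∫sin(5x)·cos(4x) dx = 1000·(10/9) = 10000/9;  2·(-25)·(10)·∫sin(5x)·cos(5x) dx = -500·(0) = 0;  2·(-20)·(10)·∫cos(4x)·cos(5x) dx = -400·(0) = 0.
  So ∫_0^π (u')² dx = 625*π/2 + 200*π + 50*π + 10000/9 + 0 + 0 = 10000/9 + 1125*π/2.
||u||_{H^1}^2 = (400/9 + 27*π) + (10000/9 + 1125*π/2) = 10400/9 + 1179*π/2.


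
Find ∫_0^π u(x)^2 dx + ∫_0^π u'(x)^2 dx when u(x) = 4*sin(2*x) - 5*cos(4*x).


||u||_{H^1(0,π)}^2 = 505*π/2

u'(x) = 20*sin(4*x) + 8*cos(2*x).
Expand u² and (u')² and integrate term by term on (0, π), using: for integers n ≥ 1, ∫_0^π sin²(nx) dx = ∫_0^π cos²(nx) dx = π/2; for n ≠ n', ∫_0^π sin(nx)sin(n'x) dx = ∫_0^π cos(nx)cos(n'x) dx = 0; and by product-to-sum, ∫_0^π sin(nx)cos(n'x) dx = ½∫_0^π [sin((n+n')x) + sin((n−n')x)] dx, which is 0 when n+n' is even and 2n/(n²−n'²) when n+n' is odd (it need not vanish on (0, π)).
  u² squared terms: (-5)²·∫cos(4x)² dx = 25·π/2 = 25*π/2;  (4)²·∫sin(2x)² dx = 16·π/2 = 8*π.
  u² cross terms: 2·(-5)·(4)·∫cos(4x)·sin(2x) dx = -40·(0) = 0.
  So ∫_0^π u² dx = 25*π/2 + 8*π + 0 = 41*π/2.
  (u')² squared terms: (8)²·∫cos(2x)² dx = 64·π/2 = 32*π;  (20)²·∫sin(4x)² dx = 400·π/2 = 200*π.
  (u')² cross terms: 2·(8)·(20)·∫cos(2x)·sin(4x) dx = 320·(0) = 0.
  So ∫_0^π (u')² dx = 32*π + 200*π + 0 = 232*π.
||u||_{H^1}^2 = (41*π/2) + (232*π) = 505*π/2.


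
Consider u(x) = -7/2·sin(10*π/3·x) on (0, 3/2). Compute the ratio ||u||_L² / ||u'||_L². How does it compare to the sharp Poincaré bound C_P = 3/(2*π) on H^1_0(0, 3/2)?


||u||_L² / ||u'||_L² = 3/(10*π) < C_P = 3/(2*π).

u(x) = -7/2·sin(10*π/3·x), so u'(x) = -35*π*cos(10*π*x/3)/3.
Writing u(x) = A·sin(kπx/L) with A = -7/2 and k = 5, use ∫_0^L sin²(kπx/L) dx = L/2 and ∫_0^L cos²(kπx/L) dx = L/2.
u² = 49/4·sin²(10*π/3·x) and (u')² = 1225*π^2/9·cos²(10*π/3·x), and each of sin², cos² integrates to L/2 = 3/4 over (0, 3/2).
∫_0^3/2 u² dx = 147/16, so ||u||_L² = 7*sqrt(3)/4.
∫_0^3/2 (u')² dx = 1225*π^2/12, so ||u'||_L² = 35*sqrt(3)*π/6.
Ratio ||u||_L² / ||u'||_L² = 3/(10*π).
Sharp Poincaré constant on H^1_0(0, 3/2) is C_P = L/π = 3/(2*π), achieved by sin(2*π/3·x).
This is the k = 5 harmonic; the ratio L/(kπ) is strictly less than C_P = L/π, consistent with the sharp inequality ||u||_L² ≤ C_P ||u'||_L².


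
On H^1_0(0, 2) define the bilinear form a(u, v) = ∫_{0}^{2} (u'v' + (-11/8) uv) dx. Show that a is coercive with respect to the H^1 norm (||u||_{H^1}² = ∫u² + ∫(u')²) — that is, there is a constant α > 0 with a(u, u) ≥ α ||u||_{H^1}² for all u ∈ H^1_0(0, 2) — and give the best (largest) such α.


α = (-11/2 + π^2)/(4 + π^2)

Coercivity of a(·,·) on H^1_0(0, 2) means a(u, u) ≥ α ||u||_{H^1}² for every u ∈ H^1_0.
The interval has length L = 2, and Poincaré/coercivity depend only on L. Here a(u, u) = ∫(u')² + (-11/8)·∫u².
Here c = -11/8 < 0 with |c| < (π/L)² = π^2/4, so coercivity still holds. The condition a(u,u) ≥ α||u||_{H^1}² reads (1−α)∫(u')² ≥ (α−c)∫u². Any admissible α is ≤ 1 (rapidly oscillating u have ∫u²/∫(u')² → 0), and α = 1 would force 0 ≥ (1−c)∫u², impossible since c < 1; so 1−α > 0. By the sharp Poincaré inequality on H^1_0 of an interval of length L, ∫(u')² ≥ (π/L)²∫u² with equality for the first sine mode sin(π(x−x₀)/L) (x₀ the left endpoint), so the inequality holds for all u iff (1−α)(π/L)² ≥ α − c, i.e. α ≤ ((π/L)² + c)/((π/L)² + 1) = (1 + c(L/π)²)/(1 + (L/π)²). (Direct route, valid since c ≤ 0: Poincaré gives c∫u² ≥ c(L/π)²∫(u')², so a(u,u) ≥ (1 + c(L/π)²)∫(u')², while ||u||_{H^1}² ≤ (1 + (L/π)²)∫(u')²; dividing yields the same α.) With (π/L)² = π^2/4 and c = -11/8, the largest admissible constant is α = ((π/L)² + c)/((π/L)² + 1).
Simplifying, α = (-11/2 + π^2)/(4 + π^2).


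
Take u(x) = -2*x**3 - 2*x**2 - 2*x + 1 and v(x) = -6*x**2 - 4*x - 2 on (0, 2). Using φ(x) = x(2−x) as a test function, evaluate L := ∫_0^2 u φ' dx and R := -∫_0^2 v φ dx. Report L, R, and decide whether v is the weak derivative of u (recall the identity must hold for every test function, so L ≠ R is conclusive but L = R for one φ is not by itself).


LHS = 88/5, RHS = 88/5. Yes, v = u' weakly.

u(x) = -2*x**3 - 2*x**2 - 2*x + 1, classical derivative u'(x) = -6*x**2 - 4*x - 2.
φ(x) = x(2−x), so φ'(x) = 2 - 2*x.
Note φ(0) = φ(2) = 0, so the boundary term u·φ vanishes.
LHS = ∫_0^2 u(x) φ'(x) dx = ∫_0^2 (4*x^4 - 6*x + 2) dx. Term by term:
  ∫_0^2 4*x^4 dx = 128/5;  ∫_0^2 -6*x dx = -12;  ∫_0^2 2 dx = 4.
Sum: 128/5 − 12 + 4 = 88/5.
So LHS = 88/5.
∫_0^2 v(x) φ(x) dx = ∫_0^2 (6*x^4 - 8*x^3 - 6*x^2 - 4*x) dx. Term by term:
  ∫_0^2 6*x^4 dx = 192/5;  ∫_0^2 -8*x^3 dx = -32;  ∫_0^2 -6*x^2 dx = -16;
  ∫_0^2 -4*x dx = -8.
Sum: 192/5 − 32 − 16 − 8 = -88/5.
So RHS = -∫_0^2 v(x) φ(x) dx = 88/5.
LHS = RHS, so the identity holds for this test φ.
Moreover u is smooth here and v(x) = u'(x) = -6*x**2 - 4*x - 2 pointwise, so the identity holds for every test function. Hence v is the weak derivative of u.


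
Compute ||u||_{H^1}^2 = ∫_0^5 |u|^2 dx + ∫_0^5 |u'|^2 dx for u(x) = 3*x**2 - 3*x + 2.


||u||_{H^1}^2 = 9305/2

The H^1 norm (squared) on an interval (0, L) is
  ||u||_{H^1}^2 = ∫_0^L u(x)^2 dx + ∫_0^L u'(x)^2 dx.
Compute u'(x) = 6*x - 3.
Then u(x)^2 = 9*x**4 - 18*x**3 + 21*x**2 - 12*x + 4 and u'(x)^2 = 36*x**2 - 36*x + 9.
Integrate each monomial from 0 to 5 using ∫_0^5 c·x^n dx = c·5^(n+1)/(n+1):
  ∫_0^5 u(x)^2 dx = ∫_0^5 (9*x^4 - 18*x^3 + 21*x^2 - 12*x + 4) dx. Term by term:
    ∫_0^5 9*x^4 dx = 5625;  ∫_0^5 -18*x^3 dx = -5625/2;  ∫_0^5 21*x^2 dx = 875;
    ∫_0^5 -12*x dx = -150;  ∫_0^5 4 dx = 20.
  Sum: 5625 − 5625/2 + 875 − 150 + 20 = 7115/2.
  ∫_0^5 u'(x)^2 dx = ∫_0^5 (36*x^2 - 36*x + 9) dx. Term by term:
    ∫_0^5 36*x^2 dx = 1500;  ∫_0^5 -36*x dx = -450;  ∫_0^5 9 dx = 45.
  Sum: 1500 − 450 + 45 = 1095.
Adding: ||u||_{H^1}^2 = 7115/2 + 1095 = 9305/2.


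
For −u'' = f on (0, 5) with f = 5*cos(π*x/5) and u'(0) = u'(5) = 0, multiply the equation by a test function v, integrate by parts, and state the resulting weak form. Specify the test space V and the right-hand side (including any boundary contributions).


V = H^1(0, 5) (no boundary constraint on v; u is determined up to an additive constant); weak form: ∫_0^5 u'v' dx = ∫_0^5 (5*cos(π*x/5)) v dx for all v ∈ V.

Multiply both sides by a test function v and integrate from 0 to 5:
  ∫_0^5 −u''(x) v(x) dx = ∫_0^5 f(x) v(x) dx.
Integrate the LHS by parts once:
  ∫_0^5 −u'' v dx = −[u'(x) v(x)]_0^5 + ∫_0^5 u'(x) v'(x) dx.
Thus ∫_0^5 u'(x) v'(x) dx = ∫_0^5 f(x) v(x) dx + [u'(x) v(x)]_0^5.
Choose V so that boundary terms are either known or forced to vanish.
u has homogeneous Neumann: u'(0) = u'(5) = 0. So [u' v]_0^5 = 0·v(5) − 0·v(0) = 0 for any v; take V = H^1(0, 5).
Weak formulation: find u (satisfying any essential BC) such that ∫_0^5 u'(x) v'(x) dx = ∫_0^5 f v dx for all v ∈ V (homogeneous Neumann, so boundary terms vanish).
Substituting f(x) = 5*cos(π*x/5), the right-hand side is ∫_0^5 (5*cos(π*x/5)) v dx.
Compatibility check (pure Neumann): taking v ≡ 1 ∈ V gives 0 = ∫_0^5 f dx + (0) − (0), i.e. ∫_0^5 f dx must equal u'(0) − u'(5) = 0. Indeed ∫_0^5 (5*cos(π*x/5)) dx = 0, so the data are compatible. The solution is then unique only up to an additive constant (fix it e.g. by requiring ∫_0^5 u dx = 0).


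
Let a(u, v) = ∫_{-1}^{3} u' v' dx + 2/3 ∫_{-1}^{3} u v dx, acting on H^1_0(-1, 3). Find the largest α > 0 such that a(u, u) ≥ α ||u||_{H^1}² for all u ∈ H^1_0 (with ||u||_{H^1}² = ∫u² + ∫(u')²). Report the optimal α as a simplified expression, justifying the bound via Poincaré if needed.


α = (π^2 + 32/3)/(π^2 + 16)

Coercivity of a(·,·) on H^1_0(-1, 3) means a(u, u) ≥ α ||u||_{H^1}² for every u ∈ H^1_0.
The interval has length L = 4, and Poincaré/coercivity depend only on L. Here a(u, u) = ∫(u')² + (2/3)·∫u².
Here 0 < c = 2/3 < 1. The condition a(u,u) ≥ α||u||_{H^1}² reads (1−α)∫(u')² ≥ (α−c)∫u². Any admissible α is ≤ 1 (rapidly oscillating u have ∫u²/∫(u')² → 0), and α = 1 would force 0 ≥ (1−c)∫u², impossible since c < 1; so 1−α > 0. By the sharp Poincaré inequality on H^1_0 of an interval of length L, ∫(u')² ≥ (π/L)²∫u² with equality for the first sine mode sin(π(x−x₀)/L) (x₀ the left endpoint), so the inequality holds for all u iff (1−α)(π/L)² ≥ α − c, i.e. α ≤ ((π/L)² + c)/((π/L)² + 1) = (1 + c(L/π)²)/(1 + (L/π)²). With (π/L)² = π^2/16 and c = 2/3, the largest admissible constant is α = ((π/L)² + c)/((π/L)² + 1).
Simplifying, α = (π^2 + 32/3)/(π^2 + 16).


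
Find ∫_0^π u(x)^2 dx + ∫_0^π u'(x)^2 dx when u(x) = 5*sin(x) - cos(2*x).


||u||_{H^1(0,π)}^2 = 100/3 + 55*π/2

u'(x) = 2*sin(2*x) + 5*cos(x).
Expand u² and (u')² and integrate term by term on (0, π), using: for integers n ≥ 1, ∫_0^π sin²(nx) dx = ∫_0^π cos²(nx) dx = π/2; for n ≠ n', ∫_0^π sin(nx)sin(n'x) dx = ∫_0^π cos(nx)cos(n'x) dx = 0; and by product-to-sum, ∫_0^π sin(nx)cos(n'x) dx = ½∫_0^π [sin((n+n')x) + sin((n−n')x)] dx, which is 0 when n+n' is even and 2n/(n²−n'²) when n+n' is odd (it need not vanish on (0, π)).
  u² squared terms: (-1)²·∫cos(2x)² dx = 1·π/2 = π/2;  (5)²·∫sin(x)² dx = 25·π/2 = 25*π/2.
  u² cross terms: 2·(-1)·(5)·∫cos(2x)·sin(x) dx = -10·(-2/3) = 20/3.
  So ∫_0^π u² dx = π/2 + 25*π/2 + 20/3 = 20/3 + 13*π.
  (u')² squared terms: (2)²·∫sin(2x)² dx = 4·π/2 = 2*π;  (5)²·∫cos(x)² dx = 25·π/2 = 25*π/2.
  (u')² cross terms: 2·(2)·(5)·∫sin(2x)·cos(x) dx = 20·(4/3) = 80/3.
  So ∫_0^π (u')² dx = 2*π + 25*π/2 + 80/3 = 80/3 + 29*π/2.
||u||_{H^1}^2 = (20/3 + 13*π) + (80/3 + 29*π/2) = 100/3 + 55*π/2.


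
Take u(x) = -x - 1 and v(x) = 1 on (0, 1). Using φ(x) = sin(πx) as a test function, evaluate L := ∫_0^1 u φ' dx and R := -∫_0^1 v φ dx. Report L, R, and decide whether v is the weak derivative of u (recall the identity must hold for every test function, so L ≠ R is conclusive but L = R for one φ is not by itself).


LHS = 2/π, RHS = -2/π. No, v is not the weak derivative of u.

u(x) = -x - 1, classical derivative u'(x) = -1.
φ(x) = sin(πx), so φ'(x) = π*cos(π*x).
Note φ(0) = φ(1) = 0, so the boundary term u·φ vanishes.
LHS = ∫_0^1 u(x) φ'(x) dx = ∫_0^1 (-π*x*cos(π*x) - π*cos(π*x)) dx. Term by term:
  ∫_0^1 -π*cos(π*x) dx = 0;  ∫_0^1 -π*x*cos(π*x) dx = 2/π.
Sum: 0 + 2/π = 2/π.
So LHS = 2/π.
∫_0^1 v(x) φ(x) dx = ∫_0^1 (sin(π*x)) dx. Term by term:
  ∫_0^1 sin(π*x) dx = 2/π.
So RHS = -∫_0^1 v(x) φ(x) dx = -2/π.
LHS − RHS = 4/π ≠ 0, so the identity fails.
(For a valid weak derivative the identity must hold for EVERY test function, in particular this one. The failure shows v is NOT the weak derivative of u.)
Correct weak derivative would be u'(x) = -1.


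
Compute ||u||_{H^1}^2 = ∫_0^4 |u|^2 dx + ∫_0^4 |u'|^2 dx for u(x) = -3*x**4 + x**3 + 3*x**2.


||u||_{H^1}^2 = 15485952/35

The H^1 norm (squared) on an interval (0, L) is
  ||u||_{H^1}^2 = ∫_0^L u(x)^2 dx + ∫_0^L u'(x)^2 dx.
Compute u'(x) = -12*x**3 + 3*x**2 + 6*x.
Then u(x)^2 = 9*x**8 - 6*x**7 - 17*x**6 + 6*x**5 + 9*x**4 and u'(x)^2 = 144*x**6 - 72*x**5 - 135*x**4 + 36*x**3 + 36*x**2.
Integrate each monomial from 0 to 4 using ∫_0^4 c·x^n dx = c·4^(n+1)/(n+1):
  ∫_0^4 u(x)^2 dx = ∫_0^4 (9*x^8 - 6*x^7 - 17*x^6 + 6*x^5 + 9*x^4) dx. Term by term:
    ∫_0^4 9*x^8 dx = 262144;  ∫_0^4 -6*x^7 dx = -49152;  ∫_0^4 -17*x^6 dx = -278528/7;
    ∫_0^4 6*x^5 dx = 4096;  ∫_0^4 9*x^4 dx = 9216/5.
  Sum: 262144 − 49152 − 278528/7 + 4096 + 9216/5 = 6269952/35.
  ∫_0^4 u'(x)^2 dx = ∫_0^4 (144*x^6 - 72*x^5 - 135*x^4 + 36*x^3 + 36*x^2) dx. Term by term:
    ∫_0^4 144*x^6 dx = 2359296/7;  ∫_0^4 -72*x^5 dx = -49152;  ∫_0^4 -135*x^4 dx = -27648;
    ∫_0^4 36*x^3 dx = 2304;  ∫_0^4 36*x^2 dx = 768.
  Sum: 2359296/7 − 49152 − 27648 + 2304 + 768 = 1843200/7.
Adding: ||u||_{H^1}^2 = 6269952/35 + 1843200/7 = 15485952/35.


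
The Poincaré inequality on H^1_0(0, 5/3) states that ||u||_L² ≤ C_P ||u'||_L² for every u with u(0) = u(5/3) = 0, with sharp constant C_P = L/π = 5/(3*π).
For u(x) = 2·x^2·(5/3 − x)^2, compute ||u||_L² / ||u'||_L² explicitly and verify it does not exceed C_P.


||u||_L² / ||u'||_L² = 5*sqrt(3)/18 < C_P = 5/(3*π).

u(x) = 2·x^2·(5/3 − x)^2, so u'(x) = 4*x*(3*x - 5)*(6*x - 5)/9.
u(x) = 2·x^2·(5/3 − x)^2 vanishes at x = 0 and x = 5/3, so u ∈ H^1_0(0, 5/3). Differentiate via the product rule and integrate the resulting polynomials term by term.
  ∫_0^5/3 u² dx = ∫_0^5/3 (4*x^8 - 80*x^7/3 + 200*x^6/3 - 2000*x^5/27 + 2500*x^4/81) dx. Term by term:
    ∫_0^5/3 4*x^8 dx = 7812500/177147;  ∫_0^5/3 -80*x^7/3 dx = -3906250/19683;  ∫_0^5/3 200*x^6/3 dx = 15625000/45927;
    ∫_0^5/3 -2000*x^5/27 dx = -15625000/59049;  ∫_0^5/3 2500*x^4/81 dx = 1562500/19683.
  Sum: 7812500/177147 − 3906250/19683 + 15625000/45927 − 15625000/59049 + 1562500/19683 = 781250/1240029.
  ∫_0^5/3 (u')² dx = ∫_0^5/3 (64*x^6 - 320*x^5 + 5200*x^4/9 - 4000*x^3/9 + 10000*x^2/81) dx. Term by term:
    ∫_0^5/3 64*x^6 dx = 5000000/15309;  ∫_0^5/3 -320*x^5 dx = -2500000/2187;  ∫_0^5/3 5200*x^4/9 dx = 3250000/2187;
    ∫_0^5/3 -4000*x^3/9 dx = -625000/729;  ∫_0^5/3 10000*x^2/81 dx = 1250000/6561.
  Sum: 5000000/15309 − 2500000/2187 + 3250000/2187 − 625000/729 + 1250000/6561 = 125000/45927.
∫_0^5/3 u² dx = 781250/1240029, so ||u||_L² = 625*sqrt(42)/5103.
∫_0^5/3 (u')² dx = 125000/45927, so ||u'||_L² = 250*sqrt(14)/567.
Ratio ||u||_L² / ||u'||_L² = 5*sqrt(3)/18.
Sharp Poincaré constant on H^1_0(0, 5/3) is C_P = L/π = 5/(3*π), achieved by sin(3*π/5·x).
A polynomial bump cannot attain the sharp Poincaré constant (only the first sine eigenfunction does), so the ratio is strictly less than C_P, consistent with ||u||_L² ≤ C_P ||u'||_L².


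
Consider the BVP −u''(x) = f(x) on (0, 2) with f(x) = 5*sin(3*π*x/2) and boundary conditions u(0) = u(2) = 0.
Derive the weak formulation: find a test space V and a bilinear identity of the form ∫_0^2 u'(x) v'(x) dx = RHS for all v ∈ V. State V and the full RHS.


V = H^1_0(0, 2) (so v(0) = v(2) = 0); weak form: ∫_0^2 u'v' dx = ∫_0^2 (5*sin(3*π*x/2)) v dx for all v ∈ V.

Multiply both sides by a test function v and integrate from 0 to 2:
  ∫_0^2 −u''(x) v(x) dx = ∫_0^2 f(x) v(x) dx.
Integrate the LHS by parts once:
  ∫_0^2 −u'' v dx = −[u'(x) v(x)]_0^2 + ∫_0^2 u'(x) v'(x) dx.
Thus ∫_0^2 u'(x) v'(x) dx = ∫_0^2 f(x) v(x) dx + [u'(x) v(x)]_0^2.
Choose V so that boundary terms are either known or forced to vanish.
u is Dirichlet: u(0) = u(2) = 0. Let V = H^1_0(0, 2); then v(0) = v(2) = 0, and [u' v]_0^2 = 0.
Weak formulation: find u (satisfying any essential BC) such that ∫_0^2 u'(x) v'(x) dx = ∫_0^2 f v dx for all v ∈ V.
Substituting f(x) = 5*sin(3*π*x/2), the right-hand side is ∫_0^2 (5*sin(3*π*x/2)) v dx.


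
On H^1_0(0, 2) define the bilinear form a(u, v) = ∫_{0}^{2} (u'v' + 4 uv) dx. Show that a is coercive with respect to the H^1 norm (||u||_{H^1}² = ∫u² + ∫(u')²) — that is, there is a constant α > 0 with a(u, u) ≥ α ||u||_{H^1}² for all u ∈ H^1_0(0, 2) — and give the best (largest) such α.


α = 1

Coercivity of a(·,·) on H^1_0(0, 2) means a(u, u) ≥ α ||u||_{H^1}² for every u ∈ H^1_0.
The interval has length L = 2, and Poincaré/coercivity depend only on L. Here a(u, u) = ∫(u')² + (4)·∫u².
Here c = 4 ≥ 1, so a(u,u) = ∫(u')² + c∫u² ≥ ∫(u')² + ∫u² = ||u||_{H^1}², i.e. α = 1 works. No larger α is possible: a(u,u) ≥ α||u||_{H^1}² means (1−α)∫(u')² ≥ (α−c)∫u², and for the modes u_n = sin(nπ(x−x₀)/L) (x₀ the left endpoint) one has ∫u_n²/∫(u_n')² = (L/(nπ))² → 0, so a(u_n,u_n)/||u_n||_{H^1}² → 1. Hence the optimal constant is α = 1.
Therefore α = 1.


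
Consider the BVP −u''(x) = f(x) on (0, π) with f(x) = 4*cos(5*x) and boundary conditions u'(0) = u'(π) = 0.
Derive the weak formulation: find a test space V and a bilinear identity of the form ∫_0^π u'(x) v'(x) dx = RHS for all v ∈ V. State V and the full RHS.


V = H^1(0, π) (no boundary constraint on v; u is determined up to an additive constant); weak form: ∫_0^π u'v' dx = ∫_0^π (4*cos(5*x)) v dx for all v ∈ V.

Multiply both sides by a test function v and integrate from 0 to π:
  ∫_0^π −u''(x) v(x) dx = ∫_0^π f(x) v(x) dx.
Integrate the LHS by parts once:
  ∫_0^π −u'' v dx = −[u'(x) v(x)]_0^π + ∫_0^π u'(x) v'(x) dx.
Thus ∫_0^π u'(x) v'(x) dx = ∫_0^π f(x) v(x) dx + [u'(x) v(x)]_0^π.
Choose V so that boundary terms are either known or forced to vanish.
u has homogeneous Neumann: u'(0) = u'(π) = 0. So [u' v]_0^π = 0·v(π) − 0·v(0) = 0 for any v; take V = H^1(0, π).
Weak formulation: find u (satisfying any essential BC) such that ∫_0^π u'(x) v'(x) dx = ∫_0^π f v dx for all v ∈ V (homogeneous Neumann, so boundary terms vanish).
Substituting f(x) = 4*cos(5*x), the right-hand side is ∫_0^π (4*cos(5*x)) v dx.
Compatibility check (pure Neumann): taking v ≡ 1 ∈ V gives 0 = ∫_0^π f dx + (0) − (0), i.e. ∫_0^π f dx must equal u'(0) − u'(π) = 0. Indeed ∫_0^π (4*cos(5*x)) dx = 0, so the data are compatible. The solution is then unique only up to an additive constant (fix it e.g. by requiring ∫_0^π u dx = 0).


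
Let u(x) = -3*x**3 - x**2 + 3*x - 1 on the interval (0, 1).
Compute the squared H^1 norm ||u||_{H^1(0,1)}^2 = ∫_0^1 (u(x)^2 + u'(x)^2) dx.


||u||_{H^1}^2 = 423/35

The H^1 norm (squared) on an interval (0, L) is
  ||u||_{H^1}^2 = ∫_0^L u(x)^2 dx + ∫_0^L u'(x)^2 dx.
Compute u'(x) = -9*x**2 - 2*x + 3.
Then u(x)^2 = 9*x**6 + 6*x**5 - 17*x**4 + 11*x**2 - 6*x + 1 and u'(x)^2 = 81*x**4 + 36*x**3 - 50*x**2 - 12*x + 9.
Integrate each monomial from 0 to 1 using ∫_0^1 c·x^n dx = c·1^(n+1)/(n+1):
  ∫_0^1 u(x)^2 dx = ∫_0^1 (9*x^6 + 6*x^5 - 17*x^4 + 11*x^2 - 6*x + 1) dx. Term by term:
    ∫_0^1 9*x^6 dx = 9/7;  ∫_0^1 6*x^5 dx = 1;  ∫_0^1 -17*x^4 dx = -17/5;
    ∫_0^1 11*x^2 dx = 11/3;  ∫_0^1 -6*x dx = -3;  ∫_0^1 1 dx = 1.
  Sum: 9/7 + 1 − 17/5 + 11/3 − 3 + 1 = 58/105.
  ∫_0^1 u'(x)^2 dx = ∫_0^1 (81*x^4 + 36*x^3 - 50*x^2 - 12*x + 9) dx. Term by term:
    ∫_0^1 81*x^4 dx = 81/5;  ∫_0^1 36*x^3 dx = 9;  ∫_0^1 -50*x^2 dx = -50/3;
    ∫_0^1 -12*x dx = -6;  ∫_0^1 9 dx = 9.
  Sum: 81/5 + 9 − 50/3 − 6 + 9 = 173/15.
Adding: ||u||_{H^1}^2 = 58/105 + 173/15 = 423/35.


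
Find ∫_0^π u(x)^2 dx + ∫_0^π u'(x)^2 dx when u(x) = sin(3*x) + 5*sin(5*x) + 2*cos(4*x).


||u||_{H^1(0,π)}^2 = 20128/63 + 364*π

u'(x) = -8*sin(4*x) + 3*cos(3*x) + 25*cos(5*x).
Expand u² and (u')² and integrate term by term on (0, π), using: for integers n ≥ 1, ∫_0^π sin²(nx) dx = ∫_0^π cos²(nx) dx = π/2; for n ≠ n', ∫_0^π sin(nx)sin(n'x) dx = ∫_0^π cos(nx)cos(n'x) dx = 0; and by product-to-sum, ∫_0^π sin(nx)cos(n'x) dx = ½∫_0^π [sin((n+n')x) + sin((n−n')x)] dx, which is 0 when n+n' is even and 2n/(n²−n'²) when n+n' is odd (it need not vanish on (0, π)).
  u² squared terms: (2)²·∫cos(4x)² dx = 4·π/2 = 2*π;  (5)²·∫sin(5x)² dx = 25·π/2 = 25*π/2;  (1)²·∫sin(3x)² dx = 1·π/2 = π/2.
  u² cross terms: 2·(2)·(5)·∫cos(4x)·sin(5x) dx = 20·(10/9) = 200/9;  2·(2)·(1)·∫cos(4x)·sin(3x) dx = 4·(-6/7) = -24/7;  2·(5)·(1)·∫sin(5x)·sin(3x) dx = 10·(0) = 0.
  So ∫_0^π u² dx = 2*π + 25*π/2 + π/2 + 200/9 − 24/7 + 0 = 1184/63 + 15*π.
  (u')² squared terms: (-8)²·∫sin(4x)² dx = 64·π/2 = 32*π;  (3)²·∫cos(3x)² dx = 9·π/2 = 9*π/2;  (25)²·∫cos(5x)² dx = 625·π/2 = 625*π/2.
  (u')² cross terms: 2·(-8)·(3)·∫sin(4x)·cos(3x) dx = -48·(8/7) = -384/7;  2·(-8)·(25)·∫sin(4x)·cos(5x) dx = -400·(-8/9) = 3200/9;  2·(3)·(25)·∫cos(3x)·cos(5x) dx = 150·(0) = 0.
  So ∫_0^π (u')² dx = 32*π + 9*π/2 + 625*π/2 − 384/7 + 3200/9 + 0 = 18944/63 + 349*π.
||u||_{H^1}^2 = (1184/63 + 15*π) + (18944/63 + 349*π) = 20128/63 + 364*π.


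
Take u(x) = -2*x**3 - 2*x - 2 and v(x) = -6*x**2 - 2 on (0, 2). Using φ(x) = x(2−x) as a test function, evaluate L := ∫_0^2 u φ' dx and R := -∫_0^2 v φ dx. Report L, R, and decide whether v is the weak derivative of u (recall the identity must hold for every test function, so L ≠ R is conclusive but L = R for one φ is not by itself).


LHS = 184/15, RHS = 184/15. Yes, v = u' weakly.

u(x) = -2*x**3 - 2*x - 2, classical derivative u'(x) = -6*x**2 - 2.
φ(x) = x(2−x), so φ'(x) = 2 - 2*x.
Note φ(0) = φ(2) = 0, so the boundary term u·φ vanishes.
LHS = ∫_0^2 u(x) φ'(x) dx = ∫_0^2 (4*x^4 - 4*x^3 + 4*x^2 - 4) dx. Term by term:
  ∫_0^2 4*x^4 dx = 128/5;  ∫_0^2 -4*x^3 dx = -16;  ∫_0^2 4*x^2 dx = 32/3;
  ∫_0^2 -4 dx = -8.
Sum: 128/5 − 16 + 32/3 − 8 = 184/15.
So LHS = 184/15.
∫_0^2 v(x) φ(x) dx = ∫_0^2 (6*x^4 - 12*x^3 + 2*x^2 - 4*x) dx. Term by term:
  ∫_0^2 6*x^4 dx = 192/5;  ∫_0^2 -12*x^3 dx = -48;  ∫_0^2 2*x^2 dx = 16/3;
  ∫_0^2 -4*x dx = -8.
Sum: 192/5 − 48 + 16/3 − 8 = -184/15.
So RHS = -∫_0^2 v(x) φ(x) dx = 184/15.
LHS = RHS, so the identity holds for this test φ.
Moreover u is smooth here and v(x) = u'(x) = -6*x**2 - 2 pointwise, so the identity holds for every test function. Hence v is the weak derivative of u.


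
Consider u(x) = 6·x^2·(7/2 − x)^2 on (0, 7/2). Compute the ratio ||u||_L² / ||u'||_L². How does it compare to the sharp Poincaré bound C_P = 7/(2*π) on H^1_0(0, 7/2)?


||u||_L² / ||u'||_L² = 7*sqrt(3)/12 < C_P = 7/(2*π).

u(x) = 6·x^2·(7/2 − x)^2, so u'(x) = 3*x*(2*x - 7)*(4*x - 7).
u(x) = 6·x^2·(7/2 − x)^2 vanishes at x = 0 and x = 7/2, so u ∈ H^1_0(0, 7/2). Differentiate via the product rule and integrate the resulting polynomials term by term.
  ∫_0^7/2 u² dx = ∫_0^7/2 (36*x^8 - 504*x^7 + 2646*x^6 - 6174*x^5 + 21609*x^4/4) dx. Term by term:
    ∫_0^7/2 36*x^8 dx = 40353607/128;  ∫_0^7/2 -504*x^7 dx = -363182463/256;  ∫_0^7/2 2646*x^6 dx = 155649627/64;
    ∫_0^7/2 -6174*x^5 dx = -121060821/64;  ∫_0^7/2 21609*x^4/4 dx = 363182463/640.
  Sum: 40353607/128 − 363182463/256 + 155649627/64 − 121060821/64 + 363182463/640 = 5764801/1280.
  ∫_0^7/2 (u')² dx = ∫_0^7/2 (576*x^6 - 6048*x^5 + 22932*x^4 - 37044*x^3 + 21609*x^2) dx. Term by term:
    ∫_0^7/2 576*x^6 dx = 1058841/2;  ∫_0^7/2 -6048*x^5 dx = -7411887/4;  ∫_0^7/2 22932*x^4 dx = 96354531/40;
    ∫_0^7/2 -37044*x^3 dx = -22235661/16;  ∫_0^7/2 21609*x^2 dx = 2470629/8.
  Sum: 1058841/2 − 7411887/4 + 96354531/40 − 22235661/16 + 2470629/8 = 352947/80.
∫_0^7/2 u² dx = 5764801/1280, so ||u||_L² = 2401*sqrt(5)/80.
∫_0^7/2 (u')² dx = 352947/80, so ||u'||_L² = 343*sqrt(15)/20.
Ratio ||u||_L² / ||u'||_L² = 7*sqrt(3)/12.
Sharp Poincaré constant on H^1_0(0, 7/2) is C_P = L/π = 7/(2*π), achieved by sin(2*π/7·x).
A polynomial bump cannot attain the sharp Poincaré constant (only the first sine eigenfunction does), so the ratio is strictly less than C_P, consistent with ||u||_L² ≤ C_P ||u'||_L².


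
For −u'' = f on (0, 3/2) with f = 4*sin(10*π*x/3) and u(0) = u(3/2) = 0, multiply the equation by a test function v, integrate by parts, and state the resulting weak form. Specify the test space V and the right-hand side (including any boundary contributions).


V = H^1_0(0, 3/2) (so v(0) = v(3/2) = 0); weak form: ∫_0^3/2 u'v' dx = ∫_0^3/2 (4*sin(10*π*x/3)) v dx for all v ∈ V.

Multiply both sides by a test function v and integrate from 0 to 3/2:
  ∫_0^3/2 −u''(x) v(x) dx = ∫_0^3/2 f(x) v(x) dx.
Integrate the LHS by parts once:
  ∫_0^3/2 −u'' v dx = −[u'(x) v(x)]_0^3/2 + ∫_0^3/2 u'(x) v'(x) dx.
Thus ∫_0^3/2 u'(x) v'(x) dx = ∫_0^3/2 f(x) v(x) dx + [u'(x) v(x)]_0^3/2.
Choose V so that boundary terms are either known or forced to vanish.
u is Dirichlet: u(0) = u(3/2) = 0. Let V = H^1_0(0, 3/2); then v(0) = v(3/2) = 0, and [u' v]_0^3/2 = 0.
Weak formulation: find u (satisfying any essential BC) such that ∫_0^3/2 u'(x) v'(x) dx = ∫_0^3/2 f v dx for all v ∈ V.
Substituting f(x) = 4*sin(10*π*x/3), the right-hand side is ∫_0^3/2 (4*sin(10*π*x/3)) v dx.


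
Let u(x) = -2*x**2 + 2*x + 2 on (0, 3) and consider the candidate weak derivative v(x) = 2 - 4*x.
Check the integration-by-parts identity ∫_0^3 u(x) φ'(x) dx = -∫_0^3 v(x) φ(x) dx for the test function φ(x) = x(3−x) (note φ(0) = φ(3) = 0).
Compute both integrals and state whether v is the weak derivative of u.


LHS = 18, RHS = 18. Yes, v = u' weakly.

u(x) = -2*x**2 + 2*x + 2, classical derivative u'(x) = 2 - 4*x.
φ(x) = x(3−x), so φ'(x) = 3 - 2*x.
Note φ(0) = φ(3) = 0, so the boundary term u·φ vanishes.
LHS = ∫_0^3 u(x) φ'(x) dx = ∫_0^3 (4*x^3 - 10*x^2 + 2*x + 6) dx. Term by term:
  ∫_0^3 4*x^3 dx = 81;  ∫_0^3 -10*x^2 dx = -90;  ∫_0^3 2*x dx = 9;
  ∫_0^3 6 dx = 18.
Sum: 81 − 90 + 9 + 18 = 18.
So LHS = 18.
∫_0^3 v(x) φ(x) dx = ∫_0^3 (4*x^3 - 14*x^2 + 6*x) dx. Term by term:
  ∫_0^3 4*x^3 dx = 81;  ∫_0^3 -14*x^2 dx = -126;  ∫_0^3 6*x dx = 27.
Sum: 81 − 126 + 27 = -18.
So RHS = -∫_0^3 v(x) φ(x) dx = 18.
LHS = RHS, so the identity holds for this test φ.
Moreover u is smooth here and v(x) = u'(x) = 2 - 4*x pointwise, so the identity holds for every test function. Hence v is the weak derivative of u.


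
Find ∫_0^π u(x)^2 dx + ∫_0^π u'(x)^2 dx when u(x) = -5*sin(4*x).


||u||_{H^1(0,π)}^2 = 425*π/2

u'(x) = -20*cos(4*x).
Expand u² and (u')² and integrate term by term on (0, π), using: for integers n ≥ 1, ∫_0^π sin²(nx) dx = ∫_0^π cos²(nx) dx = π/2; for n ≠ n', ∫_0^π sin(nx)sin(n'x) dx = ∫_0^π cos(nx)cos(n'x) dx = 0; and by product-to-sum, ∫_0^π sin(nx)cos(n'x) dx = ½∫_0^π [sin((n+n')x) + sin((n−n')x)] dx, which is 0 when n+n' is even and 2n/(n²−n'²) when n+n' is odd (it need not vanish on (0, π)).
  u² squared terms: (-5)²·∫sin(4x)² dx = 25·π/2 = 25*π/2.
  So ∫_0^π u² dx = 25*π/2.
  (u')² squared terms: (-20)²·∫cos(4x)² dx = 400·π/2 = 200*π.
  So ∫_0^π (u')² dx = 200*π.
||u||_{H^1}^2 = (25*π/2) + (200*π) = 425*π/2.


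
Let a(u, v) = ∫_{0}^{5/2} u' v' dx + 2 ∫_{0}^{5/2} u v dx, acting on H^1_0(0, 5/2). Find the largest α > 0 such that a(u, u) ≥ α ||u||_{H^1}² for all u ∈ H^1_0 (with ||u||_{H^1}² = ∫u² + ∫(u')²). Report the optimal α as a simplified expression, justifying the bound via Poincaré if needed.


α = 1

Coercivity of a(·,·) on H^1_0(0, 5/2) means a(u, u) ≥ α ||u||_{H^1}² for every u ∈ H^1_0.
The interval has length L = 5/2, and Poincaré/coercivity depend only on L. Here a(u, u) = ∫(u')² + (2)·∫u².
Here c = 2 ≥ 1, so a(u,u) = ∫(u')² + c∫u² ≥ ∫(u')² + ∫u² = ||u||_{H^1}², i.e. α = 1 works. No larger α is possible: a(u,u) ≥ α||u||_{H^1}² means (1−α)∫(u')² ≥ (α−c)∫u², and for the modes u_n = sin(nπ(x−x₀)/L) (x₀ the left endpoint) one has ∫u_n²/∫(u_n')² = (L/(nπ))² → 0, so a(u_n,u_n)/||u_n||_{H^1}² → 1. Hence the optimal constant is α = 1.
Therefore α = 1.


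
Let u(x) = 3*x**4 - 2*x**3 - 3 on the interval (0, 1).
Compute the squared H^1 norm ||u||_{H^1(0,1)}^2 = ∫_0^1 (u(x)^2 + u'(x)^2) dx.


||u||_{H^1}^2 = 857/70

The H^1 norm (squared) on an interval (0, L) is
  ||u||_{H^1}^2 = ∫_0^L u(x)^2 dx + ∫_0^L u'(x)^2 dx.
Compute u'(x) = 12*x**3 - 6*x**2.
Then u(x)^2 = 9*x**8 - 12*x**7 + 4*x**6 - 18*x**4 + 12*x**3 + 9 and u'(x)^2 = 144*x**6 - 144*x**5 + 36*x**4.
Integrate each monomial from 0 to 1 using ∫_0^1 c·x^n dx = c·1^(n+1)/(n+1):
  ∫_0^1 u(x)^2 dx = ∫_0^1 (9*x^8 - 12*x^7 + 4*x^6 - 18*x^4 + 12*x^3 + 9) dx. Term by term:
    ∫_0^1 9*x^8 dx = 1;  ∫_0^1 -12*x^7 dx = -3/2;  ∫_0^1 4*x^6 dx = 4/7;
    ∫_0^1 -18*x^4 dx = -18/5;  ∫_0^1 12*x^3 dx = 3;  ∫_0^1 9 dx = 9.
  Sum: 1 − 3/2 + 4/7 − 18/5 + 3 + 9 = 593/70.
  ∫_0^1 u'(x)^2 dx = ∫_0^1 (144*x^6 - 144*x^5 + 36*x^4) dx. Term by term:
    ∫_0^1 144*x^6 dx = 144/7;  ∫_0^1 -144*x^5 dx = -24;  ∫_0^1 36*x^4 dx = 36/5.
  Sum: 144/7 − 24 + 36/5 = 132/35.
Adding: ||u||_{H^1}^2 = 593/70 + 132/35 = 857/70.


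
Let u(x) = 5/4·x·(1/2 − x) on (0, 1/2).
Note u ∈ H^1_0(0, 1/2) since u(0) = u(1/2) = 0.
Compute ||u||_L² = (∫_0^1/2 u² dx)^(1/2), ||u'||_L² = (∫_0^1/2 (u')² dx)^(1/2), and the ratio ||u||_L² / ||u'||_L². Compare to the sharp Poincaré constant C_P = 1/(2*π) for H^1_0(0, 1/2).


||u||_L² / ||u'||_L² = sqrt(10)/20 < C_P = 1/(2*π).

u(x) = 5/4·x·(1/2 − x), so u'(x) = 5/8 - 5*x/2.
u(x) = 5/4·x·(1/2 − x) vanishes at x = 0 and x = 1/2, so u ∈ H^1_0(0, 1/2). Differentiate via the product rule and integrate the resulting polynomials term by term.
  ∫_0^1/2 u² dx = ∫_0^1/2 (25*x^4/16 - 25*x^3/16 + 25*x^2/64) dx. Term by term:
    ∫_0^1/2 25*x^4/16 dx = 5/512;  ∫_0^1/2 -25*x^3/16 dx = -25/1024;  ∫_0^1/2 25*x^2/64 dx = 25/1536.
  Sum: 5/512 − 25/1024 + 25/1536 = 5/3072.
  ∫_0^1/2 (u')² dx = ∫_0^1/2 (25*x^2/4 - 25*x/8 + 25/64) dx. Term by term:
    ∫_0^1/2 25*x^2/4 dx = 25/96;  ∫_0^1/2 -25*x/8 dx = -25/64;  ∫_0^1/2 25/64 dx = 25/128.
  Sum: 25/96 − 25/64 + 25/128 = 25/384.
∫_0^1/2 u² dx = 5/3072, so ||u||_L² = sqrt(15)/96.
∫_0^1/2 (u')² dx = 25/384, so ||u'||_L² = 5*sqrt(6)/48.
Ratio ||u||_L² / ||u'||_L² = sqrt(10)/20.
Sharp Poincaré constant on H^1_0(0, 1/2) is C_P = L/π = 1/(2*π), achieved by sin(2*π·x).
A polynomial bump cannot attain the sharp Poincaré constant (only the first sine eigenfunction does), so the ratio is strictly less than C_P, consistent with ||u||_L² ≤ C_P ||u'||_L².


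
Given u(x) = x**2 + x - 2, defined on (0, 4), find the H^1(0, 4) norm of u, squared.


||u||_{H^1}^2 = 5612/15

The H^1 norm (squared) on an interval (0, L) is
  ||u||_{H^1}^2 = ∫_0^L u(x)^2 dx + ∫_0^L u'(x)^2 dx.
Compute u'(x) = 2*x + 1.
Then u(x)^2 = x**4 + 2*x**3 - 3*x**2 - 4*x + 4 and u'(x)^2 = 4*x**2 + 4*x + 1.
Integrate each monomial from 0 to 4 using ∫_0^4 c·x^n dx = c·4^(n+1)/(n+1):
  ∫_0^4 u(x)^2 dx = ∫_0^4 (x^4 + 2*x^3 - 3*x^2 - 4*x + 4) dx. Term by term:
    ∫_0^4 x^4 dx = 1024/5;  ∫_0^4 2*x^3 dx = 128;  ∫_0^4 -3*x^2 dx = -64;
    ∫_0^4 -4*x dx = -32;  ∫_0^4 4 dx = 16.
  Sum: 1024/5 + 128 − 64 − 32 + 16 = 1264/5.
  ∫_0^4 u'(x)^2 dx = ∫_0^4 (4*x^2 + 4*x + 1) dx. Term by term:
    ∫_0^4 4*x^2 dx = 256/3;  ∫_0^4 4*x dx = 32;  ∫_0^4 1 dx = 4.
  Sum: 256/3 + 32 + 4 = 364/3.
Adding: ||u||_{H^1}^2 = 1264/5 + 364/3 = 5612/15.


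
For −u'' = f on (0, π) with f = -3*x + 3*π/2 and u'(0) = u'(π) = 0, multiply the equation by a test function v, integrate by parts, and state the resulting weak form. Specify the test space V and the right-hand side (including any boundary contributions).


V = H^1(0, π) (no boundary constraint on v; u is determined up to an additive constant); weak form: ∫_0^π u'v' dx = ∫_0^π (-3*x + 3*π/2) v dx for all v ∈ V.

Multiply both sides by a test function v and integrate from 0 to π:
  ∫_0^π −u''(x) v(x) dx = ∫_0^π f(x) v(x) dx.
Integrate the LHS by parts once:
  ∫_0^π −u'' v dx = −[u'(x) v(x)]_0^π + ∫_0^π u'(x) v'(x) dx.
Thus ∫_0^π u'(x) v'(x) dx = ∫_0^π f(x) v(x) dx + [u'(x) v(x)]_0^π.
Choose V so that boundary terms are either known or forced to vanish.
u has homogeneous Neumann: u'(0) = u'(π) = 0. So [u' v]_0^π = 0·v(π) − 0·v(0) = 0 for any v; take V = H^1(0, π).
Weak formulation: find u (satisfying any essential BC) such that ∫_0^π u'(x) v'(x) dx = ∫_0^π f v dx for all v ∈ V (homogeneous Neumann, so boundary terms vanish).
Substituting f(x) = -3*x + 3*π/2, the right-hand side is ∫_0^π (-3*x + 3*π/2) v dx.
Compatibility check (pure Neumann): taking v ≡ 1 ∈ V gives 0 = ∫_0^π f dx + (0) − (0), i.e. ∫_0^π f dx must equal u'(0) − u'(π) = 0. Indeed ∫_0^π (-3*x + 3*π/2) dx = 0, so the data are compatible. The solution is then unique only up to an additive constant (fix it e.g. by requiring ∫_0^π u dx = 0).


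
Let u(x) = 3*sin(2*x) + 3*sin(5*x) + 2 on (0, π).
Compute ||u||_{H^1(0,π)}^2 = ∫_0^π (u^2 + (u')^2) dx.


||u||_{H^1(0,π)}^2 = 24/5 + 287*π/2

u'(x) = 6*cos(2*x) + 15*cos(5*x).
Expand u² and (u')² and integrate term by term on (0, π), using: for integers n ≥ 1, ∫_0^π sin²(nx) dx = ∫_0^π cos²(nx) dx = π/2; for n ≠ n', ∫_0^π sin(nx)sin(n'x) dx = ∫_0^π cos(nx)cos(n'x) dx = 0; and by product-to-sum, ∫_0^π sin(nx)cos(n'x) dx = ½∫_0^π [sin((n+n')x) + sin((n−n')x)] dx, which is 0 when n+n' is even and 2n/(n²−n'²) when n+n' is odd (it need not vanish on (0, π)). For the constant mode: ∫_0^π 1 dx = π, ∫_0^π cos(nx) dx = 0, ∫_0^π sin(nx) dx = (1−(−1)^n)/n.
  u² squared terms: (2)²·∫1 dx = 4·π = 4*π;  (3)²·∫sin(2x)² dx = 9·π/2 = 9*π/2;  (3)²·∫sin(5x)² dx = 9·π/2 = 9*π/2.
  u² cross terms: 2·(2)·(3)·∫1·sin(2x) dx = 12·(0) = 0;  2·(2)·(3)·∫1·sin(5x) dx = 12·(2/5) = 24/5;  2·(3)·(3)·∫sin(2x)·sin(5x) dx = 18·(0) = 0.
  So ∫_0^π u² dx = 4*π + 9*π/2 + 9*π/2 + 0 + 24/5 + 0 = 24/5 + 13*π.
  (u')² squared terms: (6)²·∫cos(2x)² dx = 36·π/2 = 18*π;  (15)²·∫cos(5x)² dx = 225·π/2 = 225*π/2.
  (u')² cross terms: 2·(6)·(15)·∫cos(2x)·cos(5x) dx = 180·(0) = 0.
  So ∫_0^π (u')² dx = 18*π + 225*π/2 + 0 = 261*π/2.
||u||_{H^1}^2 = (24/5 + 13*π) + (261*π/2) = 24/5 + 287*π/2.
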